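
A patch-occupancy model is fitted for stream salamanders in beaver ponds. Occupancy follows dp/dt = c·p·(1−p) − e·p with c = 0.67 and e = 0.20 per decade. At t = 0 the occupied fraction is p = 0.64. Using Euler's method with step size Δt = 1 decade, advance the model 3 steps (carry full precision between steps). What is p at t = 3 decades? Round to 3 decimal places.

Update rule: p ← p + [c·p·(1−p) − e·p]·Δt with Δt = 1.
step 1: Δp = +0.02637, p = 0.66637
step 2: Δp = +0.01568, p = 0.68205
step 3: Δp = +0.00888, p = 0.69093

0.691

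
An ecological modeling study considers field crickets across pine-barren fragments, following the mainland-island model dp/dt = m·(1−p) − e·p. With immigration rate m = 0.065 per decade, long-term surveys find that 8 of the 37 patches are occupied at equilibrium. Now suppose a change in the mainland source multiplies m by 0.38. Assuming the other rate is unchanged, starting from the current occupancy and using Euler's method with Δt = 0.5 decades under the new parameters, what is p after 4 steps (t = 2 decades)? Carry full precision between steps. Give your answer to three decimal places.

Observed p* = 8/37 = 0.21622.
Balance m(1−p*) = e·p* gives e = m(1−p*)/p* = 0.065×0.78378/0.21622 = 0.23562.
Starting from p₀ = 0.21622; update p ← p + (dp/dt)·Δt with the new parameters.
t = 0.5: p = 0.21622 + (-0.01579) = 0.20042
t = 1: p = 0.20042 + (-0.01374) = 0.18669
t = 1.5: p = 0.18669 + (-0.01195) = 0.17474
t = 2: p = 0.17474 + (-0.01039) = 0.16434

0.164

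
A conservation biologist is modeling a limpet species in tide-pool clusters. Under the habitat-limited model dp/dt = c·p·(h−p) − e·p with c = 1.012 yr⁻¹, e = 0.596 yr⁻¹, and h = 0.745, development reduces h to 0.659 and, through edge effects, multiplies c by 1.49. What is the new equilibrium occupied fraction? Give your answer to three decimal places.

Before: p* = h − e/c = 0.745 − 0.596/1.012 = 0.745 − 0.5889 = 0.1561.
After: c = 1.50788, e = 0.596, h = 0.659; p* = 0.659 − 0.596/1.50788 = 0.2637.

0.264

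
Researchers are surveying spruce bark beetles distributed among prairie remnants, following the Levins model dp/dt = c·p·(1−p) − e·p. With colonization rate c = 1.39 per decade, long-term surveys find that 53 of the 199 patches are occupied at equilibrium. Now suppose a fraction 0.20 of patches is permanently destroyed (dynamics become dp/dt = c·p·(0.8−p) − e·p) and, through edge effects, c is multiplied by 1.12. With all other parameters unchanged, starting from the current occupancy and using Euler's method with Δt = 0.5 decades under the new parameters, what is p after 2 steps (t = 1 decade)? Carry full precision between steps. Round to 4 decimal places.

0.2231

Observed p* = 53/199 = 0.26633.
Balance c(1−p*) = e gives e = 1.39×(1 − 0.26633) = 1.01980.
Starting from p₀ = 0.26633; update p ← p + (dp/dt)·Δt with the new parameters.
step 1: Δp = -0.02517, p = 0.24117
step 2: Δp = -0.01806, p = 0.22310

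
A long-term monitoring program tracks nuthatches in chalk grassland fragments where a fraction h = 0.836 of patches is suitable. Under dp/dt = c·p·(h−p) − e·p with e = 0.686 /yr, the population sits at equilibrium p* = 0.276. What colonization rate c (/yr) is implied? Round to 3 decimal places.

1.225

At equilibrium c(h−p*) = e, so c = e/(h−p*).
c = 0.686/(0.836 − 0.276) = 0.686/0.5600 = 1.2250.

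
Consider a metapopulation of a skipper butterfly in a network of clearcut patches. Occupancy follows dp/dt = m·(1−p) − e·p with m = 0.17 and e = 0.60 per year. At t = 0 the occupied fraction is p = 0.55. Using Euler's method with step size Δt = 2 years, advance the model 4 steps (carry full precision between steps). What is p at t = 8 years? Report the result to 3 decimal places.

Update rule: p ← p + [m·(1−p) − e·p]·Δt with Δt = 2.
t = 2: p = 0.55000 + (-0.50700) = 0.04300
t = 4: p = 0.04300 + (+0.27378) = 0.31678
t = 6: p = 0.31678 + (-0.14784) = 0.16894
t = 8: p = 0.16894 + (+0.07983) = 0.24877

0.249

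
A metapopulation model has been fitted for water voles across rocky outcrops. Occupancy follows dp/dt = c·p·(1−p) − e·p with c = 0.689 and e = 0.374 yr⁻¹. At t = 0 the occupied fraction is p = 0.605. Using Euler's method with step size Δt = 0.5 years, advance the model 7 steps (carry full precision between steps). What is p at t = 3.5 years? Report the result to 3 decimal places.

0.492

Update rule: p ← p + [c·p·(1−p) − e·p]·Δt with Δt = 0.5.
  1  |  dp/dt·Δt = -0.030808  |  p_1 = 0.574192
  2  |  dp/dt·Δt = -0.023145  |  p_2 = 0.551047
  3  |  dp/dt·Δt = -0.017818  |  p_3 = 0.533228
  4  |  dp/dt·Δt = -0.013969  |  p_4 = 0.519259
  5  |  dp/dt·Δt = -0.011104  |  p_5 = 0.508155
  6  |  dp/dt·Δt = -0.008923  |  p_6 = 0.499232
  7  |  dp/dt·Δt = -0.007232  |  p_7 = 0.492000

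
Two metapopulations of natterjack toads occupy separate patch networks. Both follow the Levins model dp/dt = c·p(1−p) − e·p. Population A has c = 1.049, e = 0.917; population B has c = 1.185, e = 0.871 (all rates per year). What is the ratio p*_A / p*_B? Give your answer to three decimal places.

0.475

A: p*_A = 1 − 0.917/1.049 = 0.1258.
B: p*_B = 1 − 0.871/1.185 = 0.2650.
p*_A / p*_B = 0.1258/0.2650 = 0.4749.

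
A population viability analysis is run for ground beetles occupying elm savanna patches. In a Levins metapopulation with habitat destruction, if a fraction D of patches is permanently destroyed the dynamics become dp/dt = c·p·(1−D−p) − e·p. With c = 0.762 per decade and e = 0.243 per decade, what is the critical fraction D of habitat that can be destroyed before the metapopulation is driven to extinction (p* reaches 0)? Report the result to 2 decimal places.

0.68

The nontrivial equilibrium is p* = (1−D) − e/c; extinction occurs when this hits zero.
So D_crit = 1 − e/c = 1 − 0.243/0.762 = 1 − 0.3189 = 0.6811.
This equals the undisturbed p*, a classic result of Lande's extension.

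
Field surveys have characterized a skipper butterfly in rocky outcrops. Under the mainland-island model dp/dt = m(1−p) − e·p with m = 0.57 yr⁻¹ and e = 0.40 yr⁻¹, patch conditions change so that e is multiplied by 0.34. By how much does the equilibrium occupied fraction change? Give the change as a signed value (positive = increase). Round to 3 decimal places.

Before: p* = 0.57/(0.57+0.40) = 0.5876.
After: m = 0.57, e = 0.136; p* = 0.57/0.7060 = 0.8074.
Δp* = 0.8074 − 0.5876 = +0.2197.

0.220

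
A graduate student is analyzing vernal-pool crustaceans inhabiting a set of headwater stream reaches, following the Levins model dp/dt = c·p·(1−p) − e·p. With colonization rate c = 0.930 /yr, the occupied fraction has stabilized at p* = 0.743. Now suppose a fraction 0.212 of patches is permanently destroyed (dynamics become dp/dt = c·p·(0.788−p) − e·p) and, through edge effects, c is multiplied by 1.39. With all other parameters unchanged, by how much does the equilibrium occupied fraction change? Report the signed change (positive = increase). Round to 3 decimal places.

Balance c(1−p*) = e gives e = 0.930×(1 − 0.74300) = 0.23901.
New p* = 0.788 − e/c = 0.788 − 0.23901/1.29270 = 0.60311.
Δp* = 0.60311 − 0.74300 = -0.13989.

-0.140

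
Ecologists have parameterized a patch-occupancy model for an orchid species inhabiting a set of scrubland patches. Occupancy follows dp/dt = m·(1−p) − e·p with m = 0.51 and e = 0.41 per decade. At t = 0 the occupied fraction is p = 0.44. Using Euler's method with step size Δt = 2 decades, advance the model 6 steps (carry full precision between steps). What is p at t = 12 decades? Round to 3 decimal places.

0.514

Update rule: p ← p + [m·(1−p) − e·p]·Δt with Δt = 2.
t = 2: p = 0.44000 + (+0.21040) = 0.65040
t = 4: p = 0.65040 + (-0.17674) = 0.47366
t = 6: p = 0.47366 + (+0.14846) = 0.62212
t = 8: p = 0.62212 + (-0.12470) = 0.49742
t = 10: p = 0.49742 + (+0.10475) = 0.60217
t = 12: p = 0.60217 + (-0.08799) = 0.51418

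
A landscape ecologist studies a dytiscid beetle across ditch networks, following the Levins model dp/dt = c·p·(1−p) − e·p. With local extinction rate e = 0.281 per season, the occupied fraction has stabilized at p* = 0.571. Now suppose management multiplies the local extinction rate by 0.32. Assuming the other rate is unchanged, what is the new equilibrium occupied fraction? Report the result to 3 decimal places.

Balance c(1−p*) = e gives c = e/(1 − 0.57100) = 0.281/0.42900 = 0.65501.
New p* = 1 − e/c = 1 − 0.08992/0.65501 = 0.86272.

0.863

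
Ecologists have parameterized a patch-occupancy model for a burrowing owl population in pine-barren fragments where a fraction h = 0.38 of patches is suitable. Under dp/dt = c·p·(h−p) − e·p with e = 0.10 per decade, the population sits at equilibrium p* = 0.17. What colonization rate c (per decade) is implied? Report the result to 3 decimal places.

0.476

At equilibrium c(h−p*) = e, so c = e/(h−p*).
c = 0.10/(0.38 − 0.17) = 0.10/0.2100 = 0.4762.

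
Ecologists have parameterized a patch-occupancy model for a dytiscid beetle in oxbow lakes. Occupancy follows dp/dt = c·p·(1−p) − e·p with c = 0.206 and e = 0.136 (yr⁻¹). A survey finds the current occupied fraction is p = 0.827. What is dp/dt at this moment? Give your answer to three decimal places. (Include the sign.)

-0.083

Colonization term: c·p·(1−p) = 0.206×0.827×0.1730 = 0.02947.
Extinction term: e·p = 0.11247.
dp/dt = 0.02947 − 0.11247 = -0.08300.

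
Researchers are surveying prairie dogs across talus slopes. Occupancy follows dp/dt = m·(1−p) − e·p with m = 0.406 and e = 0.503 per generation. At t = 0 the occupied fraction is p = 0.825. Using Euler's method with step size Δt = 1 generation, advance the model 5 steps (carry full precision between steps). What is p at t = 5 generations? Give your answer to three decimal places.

Update rule: p ← p + [m·(1−p) − e·p]·Δt with Δt = 1.
t = 1: p = 0.82500 + (-0.34392) = 0.48107
t = 2: p = 0.48107 + (-0.03130) = 0.44978
t = 3: p = 0.44978 + (-0.00285) = 0.44693
t = 4: p = 0.44693 + (-0.00026) = 0.44667
t = 5: p = 0.44667 + (-0.00002) = 0.44665

0.447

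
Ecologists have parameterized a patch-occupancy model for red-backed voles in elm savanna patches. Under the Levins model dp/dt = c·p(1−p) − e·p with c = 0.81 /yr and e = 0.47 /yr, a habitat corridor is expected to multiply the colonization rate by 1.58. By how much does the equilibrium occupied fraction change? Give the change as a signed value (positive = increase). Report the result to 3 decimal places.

0.213

Before: p* = 1 − 0.47/0.81 = 0.4198.
After the change, c = 1.2798, e = 0.47, so p* = 1 − 0.47/1.2798 = 0.6328.
Δp* = 0.6328 − 0.4198 = +0.2130.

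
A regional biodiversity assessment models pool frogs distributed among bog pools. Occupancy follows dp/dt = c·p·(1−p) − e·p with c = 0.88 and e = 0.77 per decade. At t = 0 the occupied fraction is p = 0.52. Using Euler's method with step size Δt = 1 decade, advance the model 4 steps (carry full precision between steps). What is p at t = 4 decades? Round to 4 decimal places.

0.2149

Update rule: p ← p + [c·p·(1−p) − e·p]·Δt with Δt = 1.
t = 1: p = 0.52000 + (-0.18075) = 0.33925
t = 2: p = 0.33925 + (-0.06396) = 0.27529
t = 3: p = 0.27529 + (-0.03641) = 0.23888
t = 4: p = 0.23888 + (-0.02394) = 0.21494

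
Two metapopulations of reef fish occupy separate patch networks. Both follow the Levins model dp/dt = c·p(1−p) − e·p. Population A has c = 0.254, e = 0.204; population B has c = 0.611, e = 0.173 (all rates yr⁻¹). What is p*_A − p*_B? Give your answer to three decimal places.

A: p*_A = 1 − 0.204/0.254 = 0.1969.
B: p*_B = 1 − 0.173/0.611 = 0.7169.
p*_A − p*_B = 0.1969 − 0.7169 = -0.5200.

-0.520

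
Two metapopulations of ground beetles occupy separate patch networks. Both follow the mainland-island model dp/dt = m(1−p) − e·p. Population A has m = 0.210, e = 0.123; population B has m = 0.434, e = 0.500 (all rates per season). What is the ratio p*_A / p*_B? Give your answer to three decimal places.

A: p*_A = m/(m+e) = 0.210/0.3330 = 0.6306.
B: p*_B = 0.434/0.9340 = 0.4647.
p*_A / p*_B = 0.6306/0.4647 = 1.3572.

1.357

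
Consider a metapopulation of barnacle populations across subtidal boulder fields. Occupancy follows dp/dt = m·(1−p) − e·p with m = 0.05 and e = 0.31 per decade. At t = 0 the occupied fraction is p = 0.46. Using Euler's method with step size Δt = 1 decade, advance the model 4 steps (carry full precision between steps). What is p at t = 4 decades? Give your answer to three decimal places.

0.193

Update rule: p ← p + [m·(1−p) − e·p]·Δt with Δt = 1.
step 1: Δp = -0.11560, p = 0.34440
step 2: Δp = -0.07398, p = 0.27042
step 3: Δp = -0.04735, p = 0.22307
step 4: Δp = -0.03030, p = 0.19276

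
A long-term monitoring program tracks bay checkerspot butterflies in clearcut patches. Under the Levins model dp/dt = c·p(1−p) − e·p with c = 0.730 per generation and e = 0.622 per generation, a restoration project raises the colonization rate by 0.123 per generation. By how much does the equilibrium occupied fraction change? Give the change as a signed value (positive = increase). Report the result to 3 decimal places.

0.123

Before: p* = 1 − 0.622/0.730 = 0.1479.
After the change, c = 0.853, e = 0.622, so p* = 1 − 0.622/0.853 = 0.2708.
Δp* = 0.2708 − 0.1479 = +0.1229.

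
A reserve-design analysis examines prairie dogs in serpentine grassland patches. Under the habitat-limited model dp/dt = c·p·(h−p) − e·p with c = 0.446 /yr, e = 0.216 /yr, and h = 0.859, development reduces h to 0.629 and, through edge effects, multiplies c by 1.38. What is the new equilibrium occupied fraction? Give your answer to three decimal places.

0.278

Before: p* = h − e/c = 0.859 − 0.216/0.446 = 0.859 − 0.4843 = 0.3747.
After: c = 0.61548, e = 0.216, h = 0.629; p* = 0.629 − 0.216/0.61548 = 0.2781.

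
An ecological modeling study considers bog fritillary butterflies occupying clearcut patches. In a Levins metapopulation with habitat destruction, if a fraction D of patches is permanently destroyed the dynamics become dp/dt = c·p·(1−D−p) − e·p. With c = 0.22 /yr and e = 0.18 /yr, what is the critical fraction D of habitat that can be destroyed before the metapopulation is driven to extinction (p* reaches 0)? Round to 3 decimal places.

The nontrivial equilibrium is p* = (1−D) − e/c; extinction occurs when this hits zero.
So D_crit = 1 − e/c = 1 − 0.18/0.22 = 1 − 0.8182 = 0.1818.
Note this equals the original equilibrium occupancy — the Levins extinction-debt result.

0.182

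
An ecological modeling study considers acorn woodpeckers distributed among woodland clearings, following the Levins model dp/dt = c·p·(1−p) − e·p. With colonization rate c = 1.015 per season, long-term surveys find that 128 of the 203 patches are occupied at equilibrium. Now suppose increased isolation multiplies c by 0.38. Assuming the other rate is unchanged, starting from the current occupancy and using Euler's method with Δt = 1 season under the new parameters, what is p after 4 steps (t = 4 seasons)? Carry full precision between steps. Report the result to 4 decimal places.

0.3003

Observed p* = 128/203 = 0.63054.
Balance c(1−p*) = e gives e = 1.015×(1 − 0.63054) = 0.37500.
Starting from p₀ = 0.63054; update p ← p + (dp/dt)·Δt with the new parameters.
  1  |  dp/dt·Δt = -0.146601  |  p_1 = 0.483941
  2  |  dp/dt·Δt = -0.085152  |  p_2 = 0.398789
  3  |  dp/dt·Δt = -0.057072  |  p_3 = 0.341717
  4  |  dp/dt·Δt = -0.041382  |  p_4 = 0.300335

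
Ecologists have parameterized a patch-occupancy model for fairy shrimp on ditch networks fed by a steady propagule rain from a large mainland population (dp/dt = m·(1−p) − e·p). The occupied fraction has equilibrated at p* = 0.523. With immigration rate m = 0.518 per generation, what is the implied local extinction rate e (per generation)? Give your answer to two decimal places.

0.47

At equilibrium m(1−p*) = e·p*, so e = m(1−p*)/p*.
e = 0.518 × 0.4770 / 0.523 = 0.4724.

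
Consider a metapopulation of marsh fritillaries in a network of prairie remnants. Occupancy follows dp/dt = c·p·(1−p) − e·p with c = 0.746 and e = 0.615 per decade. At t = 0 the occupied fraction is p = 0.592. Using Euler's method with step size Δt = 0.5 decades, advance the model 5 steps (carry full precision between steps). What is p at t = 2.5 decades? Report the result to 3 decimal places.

0.338

Update rule: p ← p + [c·p·(1−p) − e·p]·Δt with Δt = 0.5.
p: 0.59200 → 0.50005  (Δp = -0.09195)
p: 0.50005 → 0.43954  (Δp = -0.06052)
p: 0.43954 → 0.39627  (Δp = -0.04327)
p: 0.39627 → 0.36365  (Δp = -0.03262)
p: 0.36365 → 0.33814  (Δp = -0.02551)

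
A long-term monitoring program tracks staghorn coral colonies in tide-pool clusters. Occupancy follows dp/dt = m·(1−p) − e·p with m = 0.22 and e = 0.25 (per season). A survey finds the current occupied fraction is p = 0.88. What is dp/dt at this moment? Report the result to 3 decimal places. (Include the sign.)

-0.194

Colonization term: m·(1−p) = 0.22×0.1200 = 0.02640.
Extinction term: e·p = 0.22000.
dp/dt = 0.02640 − 0.22000 = -0.19360.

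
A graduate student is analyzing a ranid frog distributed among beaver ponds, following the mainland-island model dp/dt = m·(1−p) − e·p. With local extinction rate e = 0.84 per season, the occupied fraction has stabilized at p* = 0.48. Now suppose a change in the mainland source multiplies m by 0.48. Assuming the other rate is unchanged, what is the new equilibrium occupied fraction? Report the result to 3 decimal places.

Balance m(1−p*) = e·p* gives m = e·p*/(1−p*) = 0.84×0.48000/0.52000 = 0.77538.
New p* = m/(m+e) = 0.37218/(0.37218+0.84000) = 0.30703.

0.307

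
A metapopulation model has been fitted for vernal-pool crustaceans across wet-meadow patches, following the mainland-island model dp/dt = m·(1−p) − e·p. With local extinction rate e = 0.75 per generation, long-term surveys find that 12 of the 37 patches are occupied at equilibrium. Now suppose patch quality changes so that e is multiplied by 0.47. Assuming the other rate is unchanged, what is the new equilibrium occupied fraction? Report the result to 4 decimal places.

Observed p* = 12/37 = 0.32432.
Balance m(1−p*) = e·p* gives m = e·p*/(1−p*) = 0.75×0.32432/0.67568 = 0.35999.
New p* = m/(m+e) = 0.35999/(0.35999+0.35250) = 0.50526.

0.5053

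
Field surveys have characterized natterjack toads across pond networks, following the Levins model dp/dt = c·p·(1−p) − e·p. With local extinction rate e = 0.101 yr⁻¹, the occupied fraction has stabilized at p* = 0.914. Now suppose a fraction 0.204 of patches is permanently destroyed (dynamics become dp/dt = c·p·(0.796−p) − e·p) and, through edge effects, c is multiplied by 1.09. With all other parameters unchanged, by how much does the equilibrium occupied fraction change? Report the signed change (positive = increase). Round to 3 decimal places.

-0.197

Balance c(1−p*) = e gives c = e/(1 − 0.91400) = 0.101/0.08600 = 1.17442.
New p* = 0.796 − e/c = 0.796 − 0.10100/1.28012 = 0.71710.
Δp* = 0.71710 − 0.91400 = -0.19690.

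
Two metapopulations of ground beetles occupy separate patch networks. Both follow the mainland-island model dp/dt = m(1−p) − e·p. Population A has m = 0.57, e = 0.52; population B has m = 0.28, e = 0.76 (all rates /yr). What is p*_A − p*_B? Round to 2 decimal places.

A: p*_A = m/(m+e) = 0.57/1.0900 = 0.5229.
B: p*_B = 0.28/1.0400 = 0.2692.
p*_A − p*_B = 0.5229 − 0.2692 = 0.2537.

0.25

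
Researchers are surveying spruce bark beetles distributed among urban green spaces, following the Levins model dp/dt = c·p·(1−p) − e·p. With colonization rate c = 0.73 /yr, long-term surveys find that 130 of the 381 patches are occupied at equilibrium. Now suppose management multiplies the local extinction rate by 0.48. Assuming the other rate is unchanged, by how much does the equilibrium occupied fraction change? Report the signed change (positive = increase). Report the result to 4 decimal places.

0.3426

Observed p* = 130/381 = 0.34121.
Balance c(1−p*) = e gives e = 0.73×(1 − 0.34121) = 0.48092.
New p* = 1 − e/c = 1 − 0.23084/0.73000 = 0.68378.
Δp* = 0.68378 − 0.34121 = +0.34257.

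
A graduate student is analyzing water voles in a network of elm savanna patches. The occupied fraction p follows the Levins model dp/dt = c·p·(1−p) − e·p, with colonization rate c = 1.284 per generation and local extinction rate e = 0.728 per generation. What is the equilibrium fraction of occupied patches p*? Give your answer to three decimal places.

0.433

Setting dp/dt = 0 and dividing through by p* gives c·(1−p*) = e.
So p* = 1 − e/c = 1 − 0.728/1.284 = 1 − 0.5670 = 0.4330.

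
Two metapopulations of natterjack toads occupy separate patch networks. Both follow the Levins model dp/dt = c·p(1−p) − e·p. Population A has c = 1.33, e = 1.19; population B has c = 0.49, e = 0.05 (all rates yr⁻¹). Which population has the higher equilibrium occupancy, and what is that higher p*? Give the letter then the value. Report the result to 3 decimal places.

B, 0.898

A: p*_A = 1 − 1.19/1.33 = 0.1053.
B: p*_B = 1 − 0.05/0.49 = 0.8980.
B is higher at 0.8980.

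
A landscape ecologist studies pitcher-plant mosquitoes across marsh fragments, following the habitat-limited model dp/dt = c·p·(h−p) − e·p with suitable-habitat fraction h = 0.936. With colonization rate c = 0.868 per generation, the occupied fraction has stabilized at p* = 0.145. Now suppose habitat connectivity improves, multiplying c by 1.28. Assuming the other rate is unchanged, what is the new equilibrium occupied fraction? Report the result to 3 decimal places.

Balance c(h−p*) = e gives e = 0.868×(0.936 − 0.14500) = 0.68659.
New p* = 0.936 − e/c = 0.936 − 0.68659/1.11104 = 0.31803.

0.318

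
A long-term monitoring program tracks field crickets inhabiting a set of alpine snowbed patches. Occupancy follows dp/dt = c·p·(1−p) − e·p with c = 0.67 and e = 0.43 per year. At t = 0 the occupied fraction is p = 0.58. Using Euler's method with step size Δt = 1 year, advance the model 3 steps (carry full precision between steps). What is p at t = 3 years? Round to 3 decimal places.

Update rule: p ← p + [c·p·(1−p) − e·p]·Δt with Δt = 1.
  1  |  dp/dt·Δt = -0.086188  |  p_1 = 0.493812
  2  |  dp/dt·Δt = -0.044865  |  p_2 = 0.448947
  3  |  dp/dt·Δt = -0.027294  |  p_3 = 0.421654

0.422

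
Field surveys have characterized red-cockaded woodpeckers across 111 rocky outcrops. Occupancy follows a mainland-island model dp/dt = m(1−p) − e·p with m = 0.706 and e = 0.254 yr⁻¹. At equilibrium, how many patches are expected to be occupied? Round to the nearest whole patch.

p* = m/(m+e) = 0.706/0.9600 = 0.7354.
Expected occupied patches = N × p* = 111 × 0.7354 = 81.63 ≈ 82.

82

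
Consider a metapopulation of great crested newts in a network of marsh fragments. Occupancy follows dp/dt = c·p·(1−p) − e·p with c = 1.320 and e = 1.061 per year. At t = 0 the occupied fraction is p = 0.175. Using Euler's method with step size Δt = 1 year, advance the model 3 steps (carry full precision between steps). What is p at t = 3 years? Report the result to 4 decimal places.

0.1868

Update rule: p ← p + [c·p·(1−p) − e·p]·Δt with Δt = 1.
  1  |  dp/dt·Δt = +0.004900  |  p_1 = 0.179900
  2  |  dp/dt·Δt = +0.003874  |  p_2 = 0.183774
  3  |  dp/dt·Δt = +0.003017  |  p_3 = 0.186791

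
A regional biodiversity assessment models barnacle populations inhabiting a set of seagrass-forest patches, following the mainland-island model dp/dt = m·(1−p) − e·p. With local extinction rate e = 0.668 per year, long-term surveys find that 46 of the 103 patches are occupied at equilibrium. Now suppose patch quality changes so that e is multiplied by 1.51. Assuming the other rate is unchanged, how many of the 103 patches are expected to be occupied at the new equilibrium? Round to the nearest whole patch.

Observed p* = 46/103 = 0.44660.
Balance m(1−p*) = e·p* gives m = e·p*/(1−p*) = 0.668×0.44660/0.55340 = 0.53908.
New p* = m/(m+e) = 0.53908/(0.53908+1.00868) = 0.34830.
Expected occupied = 103 × 0.34830 = 35.87 ≈ 36.

36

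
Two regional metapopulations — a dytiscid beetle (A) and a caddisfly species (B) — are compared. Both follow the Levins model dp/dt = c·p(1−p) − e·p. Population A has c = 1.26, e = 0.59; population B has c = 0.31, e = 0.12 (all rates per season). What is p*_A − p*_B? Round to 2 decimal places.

A: p*_A = 1 − 0.59/1.26 = 0.5317.
B: p*_B = 1 − 0.12/0.31 = 0.6129.
p*_A − p*_B = 0.5317 − 0.6129 = -0.0812.

-0.08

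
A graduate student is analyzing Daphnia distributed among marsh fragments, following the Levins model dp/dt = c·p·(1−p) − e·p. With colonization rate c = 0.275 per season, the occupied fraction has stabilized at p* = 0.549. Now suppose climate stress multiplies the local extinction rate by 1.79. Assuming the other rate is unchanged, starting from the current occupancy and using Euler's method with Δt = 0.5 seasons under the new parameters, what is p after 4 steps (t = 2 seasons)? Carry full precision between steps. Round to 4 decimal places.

Balance c(1−p*) = e gives e = 0.275×(1 − 0.54900) = 0.12402.
Starting from p₀ = 0.54900; update p ← p + (dp/dt)·Δt with the new parameters.
t = 0.5: p = 0.54900 + (-0.02690) = 0.52210
t = 1: p = 0.52210 + (-0.02365) = 0.49846
t = 1.5: p = 0.49846 + (-0.02096) = 0.47750
t = 2: p = 0.47750 + (-0.01870) = 0.45880

0.4588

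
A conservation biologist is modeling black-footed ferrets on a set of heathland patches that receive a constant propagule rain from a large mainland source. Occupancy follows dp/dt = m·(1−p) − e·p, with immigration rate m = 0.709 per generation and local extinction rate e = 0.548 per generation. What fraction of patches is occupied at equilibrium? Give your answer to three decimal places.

0.564

At equilibrium the propagule rain into empty patches balances local extinction: m(1−p*) = e·p*.
p* = m/(m+e) = 0.709/(0.709+0.548) = 0.709/1.2570 = 0.5640.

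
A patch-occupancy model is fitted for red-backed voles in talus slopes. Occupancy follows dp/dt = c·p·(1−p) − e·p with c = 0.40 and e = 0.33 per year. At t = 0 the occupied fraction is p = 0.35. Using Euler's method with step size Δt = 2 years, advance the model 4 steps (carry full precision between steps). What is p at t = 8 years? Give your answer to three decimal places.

Update rule: p ← p + [c·p·(1−p) − e·p]·Δt with Δt = 2.
step 1: Δp = -0.04900, p = 0.30100
step 2: Δp = -0.03034, p = 0.27066
step 3: Δp = -0.02071, p = 0.24995
step 4: Δp = -0.01499, p = 0.23496

0.235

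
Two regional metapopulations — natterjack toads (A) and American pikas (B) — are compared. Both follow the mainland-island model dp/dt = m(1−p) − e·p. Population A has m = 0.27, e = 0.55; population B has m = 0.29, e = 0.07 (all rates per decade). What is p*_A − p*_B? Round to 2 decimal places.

-0.48

A: p*_A = m/(m+e) = 0.27/0.8200 = 0.3293.
B: p*_B = 0.29/0.3600 = 0.8056.
p*_A − p*_B = 0.3293 − 0.8056 = -0.4763.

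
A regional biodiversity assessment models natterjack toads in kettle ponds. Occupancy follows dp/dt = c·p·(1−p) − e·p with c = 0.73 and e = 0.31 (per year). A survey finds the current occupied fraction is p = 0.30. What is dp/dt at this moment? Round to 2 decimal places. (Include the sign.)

0.06

Colonization term: c·p·(1−p) = 0.73×0.30×0.7000 = 0.15330.
Extinction term: e·p = 0.09300.
dp/dt = 0.15330 − 0.09300 = 0.06030.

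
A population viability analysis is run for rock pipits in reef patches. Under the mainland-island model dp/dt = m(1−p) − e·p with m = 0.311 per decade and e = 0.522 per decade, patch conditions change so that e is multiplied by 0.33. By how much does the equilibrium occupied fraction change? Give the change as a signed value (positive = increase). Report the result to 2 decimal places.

Before: p* = 0.311/(0.311+0.522) = 0.3733.
After: m = 0.311, e = 0.17226; p* = 0.311/0.4833 = 0.6435.
Δp* = 0.6435 − 0.3733 = +0.2702.

0.27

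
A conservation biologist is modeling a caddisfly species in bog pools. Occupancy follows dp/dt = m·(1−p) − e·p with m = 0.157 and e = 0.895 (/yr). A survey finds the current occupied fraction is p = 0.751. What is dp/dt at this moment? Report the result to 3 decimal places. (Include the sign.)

-0.633

Colonization term: m·(1−p) = 0.157×0.2490 = 0.03909.
Extinction term: e·p = 0.67214.
dp/dt = 0.03909 − 0.67214 = -0.63305.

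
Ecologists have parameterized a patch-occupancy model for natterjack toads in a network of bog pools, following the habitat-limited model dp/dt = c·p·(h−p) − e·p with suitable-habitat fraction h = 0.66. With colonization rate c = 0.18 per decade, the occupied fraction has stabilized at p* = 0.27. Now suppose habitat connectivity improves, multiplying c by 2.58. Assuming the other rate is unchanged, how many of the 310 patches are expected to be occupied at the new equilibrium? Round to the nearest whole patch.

158

Balance c(h−p*) = e gives e = 0.18×(0.66 − 0.27000) = 0.07020.
New p* = 0.66 − e/c = 0.66 − 0.07020/0.46440 = 0.50884.
Expected occupied = 310 × 0.50884 = 157.74 ≈ 158.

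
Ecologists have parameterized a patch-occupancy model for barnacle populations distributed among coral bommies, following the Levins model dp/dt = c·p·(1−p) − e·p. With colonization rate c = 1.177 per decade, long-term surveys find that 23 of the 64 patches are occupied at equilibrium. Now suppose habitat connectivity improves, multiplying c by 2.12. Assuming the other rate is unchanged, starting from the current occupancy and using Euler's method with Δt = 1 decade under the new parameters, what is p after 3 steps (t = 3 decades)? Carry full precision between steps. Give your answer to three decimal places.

Observed p* = 23/64 = 0.35938.
Balance c(1−p*) = e gives e = 1.177×(1 − 0.35938) = 0.75402.
Starting from p₀ = 0.35938; update p ← p + (dp/dt)·Δt with the new parameters.
  1  |  dp/dt·Δt = +0.303491  |  p_1 = 0.662866
  2  |  dp/dt·Δt = +0.057811  |  p_2 = 0.720677
  3  |  dp/dt·Δt = -0.041107  |  p_3 = 0.679571

0.680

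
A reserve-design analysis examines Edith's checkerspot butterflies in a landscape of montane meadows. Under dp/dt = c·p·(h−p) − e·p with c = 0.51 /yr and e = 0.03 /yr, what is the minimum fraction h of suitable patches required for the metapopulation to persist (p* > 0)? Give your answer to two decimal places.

0.06

p* = h − e/c is positive only when h > e/c.
h_min = e/c = 0.03/0.51 = 0.0588.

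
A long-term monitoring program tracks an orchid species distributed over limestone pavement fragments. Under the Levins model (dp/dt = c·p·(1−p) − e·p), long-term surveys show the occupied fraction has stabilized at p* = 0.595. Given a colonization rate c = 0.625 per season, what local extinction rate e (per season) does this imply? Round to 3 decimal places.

0.253

At equilibrium c(1−p*) = e.
e = 0.625 × (1 − 0.595) = 0.625 × 0.4050 = 0.2531.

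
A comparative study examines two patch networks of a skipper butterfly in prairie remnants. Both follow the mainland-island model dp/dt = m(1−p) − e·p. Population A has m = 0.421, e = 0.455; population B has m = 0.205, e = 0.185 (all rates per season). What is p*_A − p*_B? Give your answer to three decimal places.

-0.045

A: p*_A = m/(m+e) = 0.421/0.8760 = 0.4806.
B: p*_B = 0.205/0.3900 = 0.5256.
p*_A − p*_B = 0.4806 − 0.5256 = -0.0450.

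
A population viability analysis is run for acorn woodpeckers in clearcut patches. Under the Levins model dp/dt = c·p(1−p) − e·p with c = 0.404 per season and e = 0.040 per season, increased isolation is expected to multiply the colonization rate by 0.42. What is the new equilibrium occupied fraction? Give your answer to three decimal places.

Before: p* = 1 − 0.040/0.404 = 0.9010.
After the change, c = 0.16968, e = 0.04, so p* = 1 − 0.04/0.16968 = 0.7643.

0.764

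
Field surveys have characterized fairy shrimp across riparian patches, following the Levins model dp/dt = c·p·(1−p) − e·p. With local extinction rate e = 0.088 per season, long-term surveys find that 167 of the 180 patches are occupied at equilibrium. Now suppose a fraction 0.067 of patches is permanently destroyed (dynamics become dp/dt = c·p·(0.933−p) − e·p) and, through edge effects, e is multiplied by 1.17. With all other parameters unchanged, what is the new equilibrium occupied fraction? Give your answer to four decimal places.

0.8485

Observed p* = 167/180 = 0.92778.
Balance c(1−p*) = e gives c = e/(1 − 0.92778) = 0.088/0.07222 = 1.21850.
New p* = 0.933 − e/c = 0.933 − 0.10296/1.21850 = 0.84850.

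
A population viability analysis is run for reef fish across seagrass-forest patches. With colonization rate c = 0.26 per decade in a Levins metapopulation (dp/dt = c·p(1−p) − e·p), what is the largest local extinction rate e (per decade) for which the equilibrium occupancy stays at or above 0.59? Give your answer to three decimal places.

1 − e/c ≥ 0.59 ⇒ e ≤ c(1 − 0.59) = 0.26 × 0.4100.
e_max = 0.1066.

0.107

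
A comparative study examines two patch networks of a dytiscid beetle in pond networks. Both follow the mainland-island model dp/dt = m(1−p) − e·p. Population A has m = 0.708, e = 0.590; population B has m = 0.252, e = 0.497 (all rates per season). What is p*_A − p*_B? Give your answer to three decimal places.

A: p*_A = m/(m+e) = 0.708/1.2980 = 0.5455.
B: p*_B = 0.252/0.7490 = 0.3364.
p*_A − p*_B = 0.5455 − 0.3364 = 0.2090.

0.209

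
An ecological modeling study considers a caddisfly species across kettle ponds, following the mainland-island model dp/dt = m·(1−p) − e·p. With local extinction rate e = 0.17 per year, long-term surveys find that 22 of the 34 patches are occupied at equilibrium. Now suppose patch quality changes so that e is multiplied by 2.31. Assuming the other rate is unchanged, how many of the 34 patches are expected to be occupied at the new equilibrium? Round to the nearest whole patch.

15

Observed p* = 22/34 = 0.64706.
Balance m(1−p*) = e·p* gives m = e·p*/(1−p*) = 0.17×0.64706/0.35294 = 0.31167.
New p* = m/(m+e) = 0.31167/(0.31167+0.39270) = 0.44248.
Expected occupied = 34 × 0.44248 = 15.04 ≈ 15.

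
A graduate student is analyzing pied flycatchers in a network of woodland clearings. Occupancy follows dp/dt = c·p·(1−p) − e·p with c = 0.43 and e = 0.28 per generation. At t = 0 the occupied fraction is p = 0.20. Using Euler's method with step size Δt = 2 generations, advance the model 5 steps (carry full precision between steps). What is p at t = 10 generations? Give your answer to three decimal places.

0.304

Update rule: p ← p + [c·p·(1−p) − e·p]·Δt with Δt = 2.
p: 0.20000 → 0.22560  (Δp = +0.02560)
p: 0.22560 → 0.24951  (Δp = +0.02391)
p: 0.24951 → 0.27082  (Δp = +0.02131)
p: 0.27082 → 0.28899  (Δp = +0.01817)
p: 0.28899 → 0.30387  (Δp = +0.01487)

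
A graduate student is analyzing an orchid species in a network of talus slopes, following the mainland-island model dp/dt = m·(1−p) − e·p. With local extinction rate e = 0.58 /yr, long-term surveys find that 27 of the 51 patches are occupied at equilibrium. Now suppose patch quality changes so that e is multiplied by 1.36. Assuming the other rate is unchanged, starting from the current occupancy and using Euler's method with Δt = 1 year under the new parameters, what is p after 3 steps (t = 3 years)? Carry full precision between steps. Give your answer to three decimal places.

Observed p* = 27/51 = 0.52941.
Balance m(1−p*) = e·p* gives m = e·p*/(1−p*) = 0.58×0.52941/0.47059 = 0.65250.
Starting from p₀ = 0.52941; update p ← p + (dp/dt)·Δt with the new parameters.
step 1: Δp = -0.11054, p = 0.41887
step 2: Δp = +0.04878, p = 0.46765
step 3: Δp = -0.02153, p = 0.44612

0.446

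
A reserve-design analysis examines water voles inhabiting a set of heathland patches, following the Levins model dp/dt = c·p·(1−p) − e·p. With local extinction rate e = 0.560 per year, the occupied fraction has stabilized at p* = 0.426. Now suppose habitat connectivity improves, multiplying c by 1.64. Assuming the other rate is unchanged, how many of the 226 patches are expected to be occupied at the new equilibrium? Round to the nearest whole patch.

Balance c(1−p*) = e gives c = e/(1 − 0.42600) = 0.560/0.57400 = 0.97561.
New p* = 1 − e/c = 1 − 0.56000/1.60000 = 0.65000.
Expected occupied = 226 × 0.65000 = 146.90 ≈ 147.

147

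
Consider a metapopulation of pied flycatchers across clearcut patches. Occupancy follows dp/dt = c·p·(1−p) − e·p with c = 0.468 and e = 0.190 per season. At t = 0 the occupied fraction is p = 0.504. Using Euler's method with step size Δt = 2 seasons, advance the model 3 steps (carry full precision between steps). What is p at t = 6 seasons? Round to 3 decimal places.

Update rule: p ← p + [c·p·(1−p) − e·p]·Δt with Δt = 2.
  1  |  dp/dt·Δt = +0.042465  |  p_1 = 0.546465
  2  |  dp/dt·Δt = +0.024322  |  p_2 = 0.570787
  3  |  dp/dt·Δt = +0.012411  |  p_3 = 0.583198

0.583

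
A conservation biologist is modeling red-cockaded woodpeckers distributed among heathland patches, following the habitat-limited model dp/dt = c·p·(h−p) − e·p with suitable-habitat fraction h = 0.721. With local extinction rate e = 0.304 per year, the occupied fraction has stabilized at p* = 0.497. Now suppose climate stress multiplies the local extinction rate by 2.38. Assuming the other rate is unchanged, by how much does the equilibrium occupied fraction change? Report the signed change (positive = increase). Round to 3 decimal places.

-0.309

Balance c(h−p*) = e gives c = e/(0.721 − 0.49700) = 0.304/0.22400 = 1.35714.
New p* = 0.721 − e/c = 0.721 − 0.72352/1.35714 = 0.18788.
Δp* = 0.18788 − 0.49700 = -0.30912.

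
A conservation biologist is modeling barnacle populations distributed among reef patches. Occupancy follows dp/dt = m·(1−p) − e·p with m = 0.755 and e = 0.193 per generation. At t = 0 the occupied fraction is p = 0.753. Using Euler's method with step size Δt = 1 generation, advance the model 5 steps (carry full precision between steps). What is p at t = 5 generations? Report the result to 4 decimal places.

0.7964

Update rule: p ← p + [m·(1−p) − e·p]·Δt with Δt = 1.
t = 1: p = 0.75300 + (+0.04116) = 0.79416
t = 2: p = 0.79416 + (+0.00214) = 0.79630
t = 3: p = 0.79630 + (+0.00011) = 0.79641
t = 4: p = 0.79641 + (+0.00001) = 0.79641
t = 5: p = 0.79641 + (+0.00000) = 0.79641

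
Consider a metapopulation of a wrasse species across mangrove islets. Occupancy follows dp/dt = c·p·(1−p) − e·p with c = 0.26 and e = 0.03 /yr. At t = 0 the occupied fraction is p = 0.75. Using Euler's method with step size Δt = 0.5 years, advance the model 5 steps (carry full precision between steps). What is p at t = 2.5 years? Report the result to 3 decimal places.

Update rule: p ← p + [c·p·(1−p) − e·p]·Δt with Δt = 0.5.
step 1: Δp = +0.01313, p = 0.76313
step 2: Δp = +0.01205, p = 0.77518
step 3: Δp = +0.01103, p = 0.78621
step 4: Δp = +0.01006, p = 0.79626
step 5: Δp = +0.00915, p = 0.80541

0.805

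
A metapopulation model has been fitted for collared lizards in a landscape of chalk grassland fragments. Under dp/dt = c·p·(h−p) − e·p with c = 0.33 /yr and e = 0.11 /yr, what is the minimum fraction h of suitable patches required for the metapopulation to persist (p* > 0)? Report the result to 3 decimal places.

0.333

p* = h − e/c is positive only when h > e/c.
h_min = e/c = 0.11/0.33 = 0.3333.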